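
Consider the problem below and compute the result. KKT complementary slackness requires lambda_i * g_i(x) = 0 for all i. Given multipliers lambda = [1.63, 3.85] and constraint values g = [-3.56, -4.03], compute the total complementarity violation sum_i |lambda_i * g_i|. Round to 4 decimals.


KKT complementary slackness check:
lambda_1 * g_1 = 1.63 * -3.56 = -5.8028
lambda_2 * g_2 = 3.85 * -4.03 = -15.5155
Total violation = 5.8028 + 15.5155 = 21.3183


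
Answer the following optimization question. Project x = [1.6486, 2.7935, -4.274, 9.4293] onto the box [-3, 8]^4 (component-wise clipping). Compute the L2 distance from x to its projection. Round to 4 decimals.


Project each component onto [-3, 8].
clip(1.6486) = 1.6486, clip(2.7935) = 2.7935, clip(-4.274) = -3.0, clip(9.4293) = 8.0
Projection = [1.6486, 2.7935, -3.0, 8.0]
Squared diffs: [0.0, 0.0, 1.6231, 2.0429]
Distance = sqrt(3.666) = 1.9147


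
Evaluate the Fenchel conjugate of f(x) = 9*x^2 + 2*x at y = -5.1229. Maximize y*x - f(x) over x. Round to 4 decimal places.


f*(y) = sup_x {y*x - a*x^2 - b*x} = sup_x {(y-b)*x - a*x^2}
FOC: (y - b) - 2a*x = 0 => x* = (y - b)/(2a)
x* = (-5.1229 - 2)/(2*9) = -0.3957
f*(-5.1229) = (y-b)^2/(4a) = (-5.1229 - 2)^2/(4*9)
= 50.7357/36 = 1.4093


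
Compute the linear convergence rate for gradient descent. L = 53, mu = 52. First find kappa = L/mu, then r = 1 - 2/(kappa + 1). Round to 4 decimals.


Step 1: Compute the condition number.
kappa = L/mu = 53/52 = 1.0192
Step 2: Compute the convergence rate.
r = 1 - 2/(kappa + 1) = 1 - 2*mu/(L + mu) = (L - mu)/(L + mu) = 1/105 = 0.0095


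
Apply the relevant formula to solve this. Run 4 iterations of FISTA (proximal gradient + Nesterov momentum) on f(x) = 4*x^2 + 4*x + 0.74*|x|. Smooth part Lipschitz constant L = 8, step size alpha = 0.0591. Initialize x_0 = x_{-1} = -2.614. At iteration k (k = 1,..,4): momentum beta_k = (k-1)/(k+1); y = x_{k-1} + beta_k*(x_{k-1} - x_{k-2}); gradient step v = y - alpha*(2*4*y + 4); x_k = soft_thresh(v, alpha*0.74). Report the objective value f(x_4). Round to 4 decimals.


FISTA on f(x) = 4*x^2 + 4*x + 0.74*|x|
L = 8, alpha = 0.0591
Iteration 1: beta = 0.0, y = -2.614 + 0.0*(-2.614 + 2.614) = -2.614
  grad(y) = -16.912, v = y - alpha*grad = -1.6145
  prox(v) = soft_thresh(-1.6145, 0.0437) = -1.5708
Iteration 2: beta = 0.3333, y = -1.5708 + 0.3333*(-1.5708 + 2.614) = -1.223
  grad(y) = -5.7842, v = y - alpha*grad = -0.8812
  prox(v) = soft_thresh(-0.8812, 0.0437) = -0.8374
Iteration 3: beta = 0.5, y = -0.8374 + 0.5*(-0.8374 + 1.5708) = -0.4708
  grad(y) = 0.2337, v = y - alpha*grad = -0.4846
  prox(v) = soft_thresh(-0.4846, 0.0437) = -0.4409
Iteration 4: beta = 0.6, y = -0.4409 + 0.6*(-0.4409 + 0.8374) = -0.2029
  grad(y) = 2.3767, v = y - alpha*grad = -0.3434
  prox(v) = soft_thresh(-0.3434, 0.0437) = -0.2996
f(x_4) = 4*(-0.2996)^2 + 4*(-0.2996) + 0.74*|-0.2996| = -0.6177


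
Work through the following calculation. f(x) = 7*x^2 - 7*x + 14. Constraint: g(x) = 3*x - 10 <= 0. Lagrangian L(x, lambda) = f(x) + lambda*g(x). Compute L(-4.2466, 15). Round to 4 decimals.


Step 1: Evaluate f(x).
f(-4.2466) = 7*(-4.2466)^2 - 7*(-4.2466) + 14 = 169.9615
Step 2: Evaluate g(x).
g(-4.2466) = 3*-4.2466 - 10 = -22.7398
Step 3: Compute Lagrangian.
L = 169.9615 + 15*-22.7398 = -171.1355


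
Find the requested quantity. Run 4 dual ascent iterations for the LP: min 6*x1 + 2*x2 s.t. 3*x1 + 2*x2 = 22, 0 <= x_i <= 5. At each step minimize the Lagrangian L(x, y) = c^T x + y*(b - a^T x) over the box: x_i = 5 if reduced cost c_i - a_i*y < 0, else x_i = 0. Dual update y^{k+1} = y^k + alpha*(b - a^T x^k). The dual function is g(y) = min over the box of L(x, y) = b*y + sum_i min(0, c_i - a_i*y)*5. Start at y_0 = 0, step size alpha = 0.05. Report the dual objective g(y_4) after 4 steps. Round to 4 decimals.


Dual ascent for LP: min 6*x1 + 2*x2, 3*x1 + 2*x2 = 22, 0 <= x_i <= 5
Step 1: y^k = 0.0, reduced costs: (6.0, 2.0)
  x^k = (0.0, 0.0), subgradient = b - a^T x = 22.0
  y^{k+1} = 0.0 + 0.05*22.0 = 1.1
Step 2: y^k = 1.1, reduced costs: (2.7, -0.2)
  x^k = (0.0, 5.0), subgradient = b - a^T x = 12.0
  y^{k+1} = 1.1 + 0.05*12.0 = 1.7
Step 3: y^k = 1.7, reduced costs: (0.9, -1.4)
  x^k = (0.0, 5.0), subgradient = b - a^T x = 12.0
  y^{k+1} = 1.7 + 0.05*12.0 = 2.3
Step 4: y^k = 2.3, reduced costs: (-0.9, -2.6)
  x^k = (5.0, 5.0), subgradient = b - a^T x = -3.0
  y^{k+1} = 2.3 + 0.05*-3.0 = 2.15
Dual objective at y_4 = 2.15: reduced costs (-0.45, -2.3), box minimizer x = (5.0, 5.0)
g(y_4) = b*y + (c1 - a1*y)*x1 + (c2 - a2*y)*x2 = 22*2.15 + (-0.45)*5.0 + (-2.3)*5.0 = 47.3 - 2.25 - 11.5 = 33.55


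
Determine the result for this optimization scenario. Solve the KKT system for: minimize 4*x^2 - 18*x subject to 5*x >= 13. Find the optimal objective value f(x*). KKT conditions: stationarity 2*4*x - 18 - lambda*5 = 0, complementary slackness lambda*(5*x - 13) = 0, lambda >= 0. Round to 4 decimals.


Step 1: Try lambda = 0 (constraint inactive).
x_unc = 18/(2*4) = 2.25
Check: 5*2.25 = 11.25 < 13 -- violated!
Step 2: Constraint must be active: 5*x = 13
x* = 13/5 = 2.6
lambda = (2*4*2.6 - 18)/5 = 0.56
Step 3: Compute optimal value.
f(x*) = 4*2.6^2 - 18*2.6 = -19.76


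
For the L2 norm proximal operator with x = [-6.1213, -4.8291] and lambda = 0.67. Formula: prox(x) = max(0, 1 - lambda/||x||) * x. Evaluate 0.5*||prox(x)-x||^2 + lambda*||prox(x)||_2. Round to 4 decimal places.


Step 1: Compute ||x||.
||x|| = 7.7968
Step 2: Compute scaling factor.
scale = max(0, 1 - 0.67/7.7968) = 0.9141
Step 3: prox(x) = [-5.5953, -4.4141]
||prox(x)|| = 7.1268
Step 4: Proximal objective.
0.5*||prox-x||^2 = 0.2245
lambda*||prox|| = 4.775
Total = 4.9994


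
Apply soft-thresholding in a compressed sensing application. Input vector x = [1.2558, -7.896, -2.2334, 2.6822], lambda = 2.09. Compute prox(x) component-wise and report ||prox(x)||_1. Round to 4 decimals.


Soft-thresholding with lambda = 2.09:
prox(1.2558) = sign(1.2558)*max(|1.2558| - 2.09, 0) = 0.0
prox(-7.896) = sign(-7.896)*max(|-7.896| - 2.09, 0) = -5.806
prox(-2.2334) = sign(-2.2334)*max(|-2.2334| - 2.09, 0) = -0.1434
prox(2.6822) = sign(2.6822)*max(|2.6822| - 2.09, 0) = 0.5922
prox(x) = [0.0, -5.806, -0.1434, 0.5922]
||prox(x)||_1 = 0.0 + 5.806 + 0.1434 + 0.5922 = 6.5416


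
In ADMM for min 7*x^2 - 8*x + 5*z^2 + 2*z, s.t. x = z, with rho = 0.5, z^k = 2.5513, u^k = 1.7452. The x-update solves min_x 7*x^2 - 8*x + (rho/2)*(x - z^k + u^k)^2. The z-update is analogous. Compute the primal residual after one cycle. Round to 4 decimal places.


ADMM iteration with rho = 0.5, z^k = 2.5513, u^k = 1.7452
Step 1: x-update.
Minimize 7*x^2 - 8*x + (0.5/2)*(x - 2.5513 + 1.7452)^2
FOC: (2*7 + 0.5)*x = 8 + 0.5*(2.5513 - 1.7452)
x^{k+1} = 0.5795
Step 2: z-update.
Minimize 5*z^2 + 2*z + (0.5/2)*(0.5795 - z + 1.7452)^2
FOC: (2*5 + 0.5)*z = -2 + 0.5*(0.5795 + 1.7452)
z^{k+1} = -0.0798
Step 3: u-update.
u^{k+1} = 1.7452 + 0.5795 + 0.0798 = 2.4045
Step 4: Primal residual = |0.5795 + 0.0798| = 0.6593


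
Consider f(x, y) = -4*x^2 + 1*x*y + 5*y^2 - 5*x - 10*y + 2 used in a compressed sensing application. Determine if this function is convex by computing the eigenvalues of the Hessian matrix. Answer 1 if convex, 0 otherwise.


The Hessian of f(x,y) = -4*x^2 + 1*x*y + 5*y^2 - 5*x - 10*y + 2 is:
H = [[-8, 1], [1, 10]]
Trace = -8 + 10 = 2
Determinant = -8*10 - (1)^2 = -81
Discriminant = (2)^2 - 4*-81 = 328.0
Eigenvalues: lambda_1 = -8.0554, lambda_2 = 10.0554
The function is not convex.

0


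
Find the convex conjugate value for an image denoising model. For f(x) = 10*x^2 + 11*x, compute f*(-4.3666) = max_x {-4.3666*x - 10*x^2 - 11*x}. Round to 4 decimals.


f*(y) = sup_x {y*x - a*x^2 - b*x} = sup_x {(y-b)*x - a*x^2}
FOC: (y - b) - 2a*x = 0 => x* = (y - b)/(2a)
x* = (-4.3666 - 11)/(2*10) = -0.7683
f*(-4.3666) = (y-b)^2/(4a) = (-4.3666 - 11)^2/(4*10)
= 236.1324/40 = 5.9033


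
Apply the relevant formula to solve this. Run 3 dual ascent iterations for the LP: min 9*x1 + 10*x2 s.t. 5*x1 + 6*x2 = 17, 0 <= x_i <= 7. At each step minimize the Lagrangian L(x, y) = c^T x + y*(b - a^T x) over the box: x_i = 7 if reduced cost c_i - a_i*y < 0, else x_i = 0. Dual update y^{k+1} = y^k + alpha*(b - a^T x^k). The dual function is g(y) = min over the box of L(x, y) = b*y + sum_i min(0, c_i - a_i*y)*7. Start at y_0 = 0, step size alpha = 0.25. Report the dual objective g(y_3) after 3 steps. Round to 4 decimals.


Dual ascent for LP: min 9*x1 + 10*x2, 5*x1 + 6*x2 = 17, 0 <= x_i <= 7
Step 1: y^k = 0.0, reduced costs: (9.0, 10.0)
  x^k = (0.0, 0.0), subgradient = b - a^T x = 17.0
  y^{k+1} = 0.0 + 0.25*17.0 = 4.25
Step 2: y^k = 4.25, reduced costs: (-12.25, -15.5)
  x^k = (7.0, 7.0), subgradient = b - a^T x = -60.0
  y^{k+1} = 4.25 + 0.25*-60.0 = -10.75
Step 3: y^k = -10.75, reduced costs: (62.75, 74.5)
  x^k = (0.0, 0.0), subgradient = b - a^T x = 17.0
  y^{k+1} = -10.75 + 0.25*17.0 = -6.5
Dual objective at y_3 = -6.5: reduced costs (41.5, 49.0), box minimizer x = (0.0, 0.0)
g(y_3) = b*y + (c1 - a1*y)*x1 + (c2 - a2*y)*x2 = 17*(-6.5) + 41.5*0.0 + 49.0*0.0 = -110.5 + 0.0 + 0.0 = -110.5


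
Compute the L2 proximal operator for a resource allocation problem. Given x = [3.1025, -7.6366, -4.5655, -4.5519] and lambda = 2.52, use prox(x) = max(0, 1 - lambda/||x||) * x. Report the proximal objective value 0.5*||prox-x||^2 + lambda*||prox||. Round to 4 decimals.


Step 1: Compute ||x||.
||x|| = 10.4645
Step 2: Compute scaling factor.
scale = max(0, 1 - 2.52/10.4645) = 0.7592
Step 3: prox(x) = [2.3554, -5.7976, -3.4661, -3.4557]
||prox(x)|| = 7.9445
Step 4: Proximal objective.
0.5*||prox-x||^2 = 3.1752
lambda*||prox|| = 20.0201
Total = 23.1955


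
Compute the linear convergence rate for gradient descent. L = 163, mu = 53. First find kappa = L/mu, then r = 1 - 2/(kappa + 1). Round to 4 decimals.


Step 1: Compute the condition number.
kappa = L/mu = 163/53 = 3.0755
Step 2: Compute the convergence rate.
r = 1 - 2/(kappa + 1) = 1 - 2*mu/(L + mu) = (L - mu)/(L + mu) = 110/216 = 0.5093


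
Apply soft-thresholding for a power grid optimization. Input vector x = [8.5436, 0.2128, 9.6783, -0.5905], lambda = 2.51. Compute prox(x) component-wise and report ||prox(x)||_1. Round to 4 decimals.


Soft-thresholding with lambda = 2.51:
prox(8.5436) = sign(8.5436)*max(|8.5436| - 2.51, 0) = 6.0336
prox(0.2128) = sign(0.2128)*max(|0.2128| - 2.51, 0) = 0.0
prox(9.6783) = sign(9.6783)*max(|9.6783| - 2.51, 0) = 7.1683
prox(-0.5905) = sign(-0.5905)*max(|-0.5905| - 2.51, 0) = 0.0
prox(x) = [6.0336, 0.0, 7.1683, 0.0]
||prox(x)||_1 = 6.0336 + 0.0 + 7.1683 + 0.0 = 13.2019


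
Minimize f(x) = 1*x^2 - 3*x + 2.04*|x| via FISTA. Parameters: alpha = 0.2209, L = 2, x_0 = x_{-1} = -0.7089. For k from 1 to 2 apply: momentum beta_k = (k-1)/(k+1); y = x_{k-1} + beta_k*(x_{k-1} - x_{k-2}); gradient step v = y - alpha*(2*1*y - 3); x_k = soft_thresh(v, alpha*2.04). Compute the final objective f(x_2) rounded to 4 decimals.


FISTA on f(x) = 1*x^2 - 3*x + 2.04*|x|
L = 2, alpha = 0.2209
Iteration 1: beta = 0.0, y = -0.7089 + 0.0*(-0.7089 + 0.7089) = -0.7089
  grad(y) = -4.4178, v = y - alpha*grad = 0.267
  prox(v) = soft_thresh(0.267, 0.4506) = 0.0
Iteration 2: beta = 0.3333, y = 0.0 + 0.3333*(0.0 + 0.7089) = 0.2363
  grad(y) = -2.5274, v = y - alpha*grad = 0.7946
  prox(v) = soft_thresh(0.7946, 0.4506) = 0.344
f(x_2) = 1*0.344^2 - 3*0.344 + 2.04*|0.344| = -0.2119


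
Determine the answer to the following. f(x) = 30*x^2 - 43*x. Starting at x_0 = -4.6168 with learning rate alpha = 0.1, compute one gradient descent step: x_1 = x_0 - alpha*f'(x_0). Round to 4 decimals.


We compute the gradient at x_0 and apply the update.
f'(x) = 60*x - 43
f'(-4.6168) = 60*-4.6168 - 43 = -320.008
x_1 = -4.6168 - 0.1*-320.008 = 27.384


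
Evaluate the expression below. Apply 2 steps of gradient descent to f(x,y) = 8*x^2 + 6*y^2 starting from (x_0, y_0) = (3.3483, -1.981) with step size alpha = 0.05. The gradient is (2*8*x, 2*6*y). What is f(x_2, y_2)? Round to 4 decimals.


Gradient descent on f(x,y) = 8*x^2 + 6*y^2.
Starting point: (3.3483, -1.981), alpha = 0.05
Step 1: grad_x = 2*8*3.3483 = 53.5728, grad_y = 2*6*-1.981 = -23.772
  x_1 = 3.3483 - 0.05*53.5728 = 0.6697
  y_1 = -1.981 - 0.05*-23.772 = -0.7924
Step 2: grad_x = 2*8*0.6697 = 10.7146, grad_y = 2*6*-0.7924 = -9.5088
  x_2 = 0.6697 - 0.05*10.7146 = 0.1339
  y_2 = -0.7924 - 0.05*-9.5088 = -0.317
f(0.1339, -0.317) = 8*0.1339^2 + 6*(-0.317)^2 = 0.7463


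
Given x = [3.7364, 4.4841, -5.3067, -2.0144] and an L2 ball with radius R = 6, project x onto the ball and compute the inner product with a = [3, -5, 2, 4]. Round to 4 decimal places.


Step 1: Compute ||x|| (intermediates to 6 decimals).
||x|| = sqrt(3.7364^2 + 4.4841^2 + (-5.3067)^2 + (-2.0144)^2) = 8.141665
Step 2: Project.
Since ||x|| > R, scale = R/||x|| = 6/8.141665 = 0.73695, proj(x) = scale * x
proj(x) = [2.75354, 3.304557, -3.910773, -1.484512]
Step 3: Dot product.
a^T * proj(x) = 3*2.75354 - 5*3.304557 + 2*(-3.910773) + 4*(-1.484512) = -22.0218


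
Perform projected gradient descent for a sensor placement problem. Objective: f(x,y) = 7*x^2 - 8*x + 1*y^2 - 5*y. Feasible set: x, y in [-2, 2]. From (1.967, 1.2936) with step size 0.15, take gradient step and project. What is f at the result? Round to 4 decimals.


Step 1: Compute gradient at (1.967, 1.2936).
grad_x = 2*7*1.967 - 8 = 19.538
grad_y = 2*1*1.2936 - 5 = -2.4128
Step 2: Gradient step.
x_raw = 1.967 - 0.15*19.538 = -0.9637
y_raw = 1.2936 - 0.15*-2.4128 = 1.6555
Step 3: Project onto [-2, 2].
x_proj = clip(-0.9637) = -0.9637
y_proj = clip(1.6555) = 1.6555
Step 4: Evaluate f.
f(-0.9637, 1.6555) = 8.6738


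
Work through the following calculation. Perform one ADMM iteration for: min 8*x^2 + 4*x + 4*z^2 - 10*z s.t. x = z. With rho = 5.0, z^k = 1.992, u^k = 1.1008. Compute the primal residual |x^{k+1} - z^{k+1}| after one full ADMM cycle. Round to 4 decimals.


ADMM iteration with rho = 5.0, z^k = 1.992, u^k = 1.1008
Step 1: x-update.
Minimize 8*x^2 + 4*x + (5.0/2)*(x - 1.992 + 1.1008)^2
FOC: (2*8 + 5.0)*x = -4 + 5.0*(1.992 - 1.1008)
x^{k+1} = 0.0217
Step 2: z-update.
Minimize 4*z^2 - 10*z + (5.0/2)*(0.0217 - z + 1.1008)^2
FOC: (2*4 + 5.0)*z = 10 + 5.0*(0.0217 + 1.1008)
z^{k+1} = 1.201
Step 3: u-update.
u^{k+1} = 1.1008 + 0.0217 - 1.201 = -0.0785
Step 4: Primal residual = |0.0217 - 1.201| = 1.1793


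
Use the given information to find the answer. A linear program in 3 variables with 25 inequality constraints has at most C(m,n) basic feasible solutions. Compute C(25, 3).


Each vertex corresponds to some choice of n active constraints out of m, so the number of vertices is at most C(m, n) = m! / (n!(m-n)!).
m = 25, n = 3
Numerator: 25 * 24 * 23
Denominator: 3! = 6
C(25, 3) = 2300


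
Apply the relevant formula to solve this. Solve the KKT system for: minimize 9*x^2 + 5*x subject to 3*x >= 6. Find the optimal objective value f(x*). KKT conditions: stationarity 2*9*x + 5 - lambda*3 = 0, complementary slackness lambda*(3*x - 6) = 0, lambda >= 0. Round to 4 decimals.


Step 1: Try lambda = 0 (constraint inactive).
x_unc = -5/(2*9) = -0.2778
Check: 3*-0.2778 = -0.8334 < 6 -- violated!
Step 2: Constraint must be active: 3*x = 6
x* = 6/3 = 2.0
lambda = (2*9*2.0 + 5)/3 = 13.6667
Step 3: Compute optimal value.
f(x*) = 9*2.0^2 + 5*2.0 = 46.0


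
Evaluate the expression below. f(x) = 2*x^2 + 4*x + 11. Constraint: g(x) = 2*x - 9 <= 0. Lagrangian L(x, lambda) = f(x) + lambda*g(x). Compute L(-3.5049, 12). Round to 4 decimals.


Step 1: Evaluate f(x).
f(-3.5049) = 2*(-3.5049)^2 + 4*(-3.5049) + 11 = 21.549
Step 2: Evaluate g(x).
g(-3.5049) = 2*-3.5049 - 9 = -16.0098
Step 3: Compute Lagrangian.
L = 21.549 + 12*-16.0098 = -170.5686


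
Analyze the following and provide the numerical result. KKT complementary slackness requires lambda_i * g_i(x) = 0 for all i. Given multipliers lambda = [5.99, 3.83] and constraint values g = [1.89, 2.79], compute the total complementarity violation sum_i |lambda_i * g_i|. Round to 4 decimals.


KKT complementary slackness check:
lambda_1 * g_1 = 5.99 * 1.89 = 11.3211
lambda_2 * g_2 = 3.83 * 2.79 = 10.6857
Total violation = 11.3211 + 10.6857 = 22.0068


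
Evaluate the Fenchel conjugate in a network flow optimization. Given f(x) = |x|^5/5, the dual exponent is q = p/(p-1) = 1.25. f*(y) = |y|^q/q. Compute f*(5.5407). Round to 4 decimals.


The conjugate exponent q satisfies 1/p + 1/q = 1.
p = 5, so q = 5/(5 - 1) = 1.25
|y|^q = 5.5407^1.25 = 8.5007
f*(5.5407) = 8.5007 / 1.25 = 6.8006


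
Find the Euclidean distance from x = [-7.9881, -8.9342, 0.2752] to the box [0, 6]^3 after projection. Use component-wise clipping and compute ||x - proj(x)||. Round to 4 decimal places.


Project each component onto [0, 6].
clip(-7.9881) = 0.0, clip(-8.9342) = 0.0, clip(0.2752) = 0.2752
Projection = [0.0, 0.0, 0.2752]
Squared diffs: [63.8097, 79.8199, 0.0]
Distance = sqrt(143.6296) = 11.9846


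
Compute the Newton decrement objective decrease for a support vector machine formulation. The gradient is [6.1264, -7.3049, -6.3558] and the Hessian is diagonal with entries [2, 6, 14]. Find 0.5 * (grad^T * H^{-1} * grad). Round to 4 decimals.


Step 1: H is diagonal, so H^(-1) * g = [3.0632, -1.2175, -0.454].
Step 2: g^T H^(-1) g = sum_i g_i^2 / H_ii
  = (6.1264)^2/2 + (-7.3049)^2/6 + (-6.3558)^2/14
  = 18.7664 + 8.8936 + 2.8854 = 30.5454
Step 3: Objective decrease = 0.5 * g^T H^(-1) g = 15.2727


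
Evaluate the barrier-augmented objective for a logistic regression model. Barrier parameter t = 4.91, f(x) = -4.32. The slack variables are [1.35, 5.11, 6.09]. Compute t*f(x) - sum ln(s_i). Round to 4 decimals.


Step 1: Compute log-barrier.
ln values: [0.3001, 1.6312, 1.8066]
phi = -(0.3001 + 1.6312 + 1.8066) = -3.738
Step 2: Compute augmented objective.
t*f(x) = 4.91*-4.32 = -21.2112
Total = -21.2112 - 3.738 = -24.9492


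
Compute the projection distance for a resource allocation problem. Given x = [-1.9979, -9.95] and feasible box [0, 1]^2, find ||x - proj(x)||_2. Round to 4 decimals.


Project each component onto [0, 1].
clip(-1.9979) = 0.0, clip(-9.95) = 0.0
Projection = [0.0, 0.0]
Squared diffs: [3.9916, 99.0025]
Distance = sqrt(102.9941) = 10.1486


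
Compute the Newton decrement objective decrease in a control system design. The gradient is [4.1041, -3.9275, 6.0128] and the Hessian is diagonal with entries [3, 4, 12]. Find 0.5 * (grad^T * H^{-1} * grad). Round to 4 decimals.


Step 1: H is diagonal, so H^(-1) * g = [1.368, -0.9819, 0.5011].
Step 2: g^T H^(-1) g = sum_i g_i^2 / H_ii
  = (4.1041)^2/3 + (-3.9275)^2/4 + (6.0128)^2/12
  = 5.6145 + 3.8563 + 3.0128 = 12.4837
Step 3: Objective decrease = 0.5 * g^T H^(-1) g = 6.2418


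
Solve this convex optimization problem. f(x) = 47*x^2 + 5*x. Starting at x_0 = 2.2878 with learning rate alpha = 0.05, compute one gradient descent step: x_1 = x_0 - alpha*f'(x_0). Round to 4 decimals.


We compute the gradient at x_0 and apply the update.
f'(x) = 94*x + 5
f'(2.2878) = 94*2.2878 + 5 = 220.0532
x_1 = 2.2878 - 0.05*220.0532 = -8.7149


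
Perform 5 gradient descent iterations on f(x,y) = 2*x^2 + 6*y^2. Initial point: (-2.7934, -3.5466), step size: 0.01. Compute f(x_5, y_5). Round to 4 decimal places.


Gradient descent on f(x,y) = 2*x^2 + 6*y^2.
Starting point: (-2.7934, -3.5466), alpha = 0.01
Step 1: grad_x = 2*2*-2.7934 = -11.1736, grad_y = 2*6*-3.5466 = -42.5592
  x_1 = -2.7934 - 0.01*-11.1736 = -2.6817
  y_1 = -3.5466 - 0.01*-42.5592 = -3.121
Step 2: grad_x = 2*2*-2.6817 = -10.7267, grad_y = 2*6*-3.121 = -37.4521
  x_2 = -2.6817 - 0.01*-10.7267 = -2.5744
  y_2 = -3.121 - 0.01*-37.4521 = -2.7465
Step 3: grad_x = 2*2*-2.5744 = -10.2976, grad_y = 2*6*-2.7465 = -32.9578
  x_3 = -2.5744 - 0.01*-10.2976 = -2.4714
  y_3 = -2.7465 - 0.01*-32.9578 = -2.4169
Step 4: grad_x = 2*2*-2.4714 = -9.8857, grad_y = 2*6*-2.4169 = -29.0029
  x_4 = -2.4714 - 0.01*-9.8857 = -2.3726
  y_4 = -2.4169 - 0.01*-29.0029 = -2.1269
Step 5: grad_x = 2*2*-2.3726 = -9.4903, grad_y = 2*6*-2.1269 = -25.5226
  x_5 = -2.3726 - 0.01*-9.4903 = -2.2777
  y_5 = -2.1269 - 0.01*-25.5226 = -1.8717
f(-2.2777, -1.8717) = 2*(-2.2777)^2 + 6*(-1.8717)^2 = 31.394


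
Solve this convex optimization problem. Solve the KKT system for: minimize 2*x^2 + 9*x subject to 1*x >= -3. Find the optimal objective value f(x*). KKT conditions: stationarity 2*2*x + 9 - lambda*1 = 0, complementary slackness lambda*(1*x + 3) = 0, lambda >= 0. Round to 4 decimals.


Step 1: Try lambda = 0 (constraint inactive).
Stationarity: 2*2*x + 9 = 0
x* = -9/(2*2) = -2.25
Check constraint: 1*-2.25 = -2.25 >= -3 -- satisfied.
Step 2: Compute optimal value.
f(x*) = 2*(-2.25)^2 + 9*(-2.25) = -10.125


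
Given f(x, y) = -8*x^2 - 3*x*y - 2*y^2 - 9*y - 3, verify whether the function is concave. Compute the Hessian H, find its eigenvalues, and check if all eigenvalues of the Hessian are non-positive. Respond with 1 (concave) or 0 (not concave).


The Hessian of f(x,y) = -8*x^2 - 3*x*y - 2*y^2 - 9*y - 3 is:
H = [[-16, -3], [-3, -4]]
Trace = -16 - 4 = -20
Determinant = -16*-4 - (-3)^2 = 55
Discriminant = (-20)^2 - 4*55 = 180.0
Eigenvalues: lambda_1 = -16.7082, lambda_2 = -3.2918
The function is concave.

1


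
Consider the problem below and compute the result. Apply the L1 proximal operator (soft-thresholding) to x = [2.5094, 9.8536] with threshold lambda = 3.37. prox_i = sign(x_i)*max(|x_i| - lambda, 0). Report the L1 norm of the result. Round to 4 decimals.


Soft-thresholding with lambda = 3.37:
prox(2.5094) = sign(2.5094)*max(|2.5094| - 3.37, 0) = 0.0
prox(9.8536) = sign(9.8536)*max(|9.8536| - 3.37, 0) = 6.4836
prox(x) = [0.0, 6.4836]
||prox(x)||_1 = 0.0 + 6.4836 = 6.4836


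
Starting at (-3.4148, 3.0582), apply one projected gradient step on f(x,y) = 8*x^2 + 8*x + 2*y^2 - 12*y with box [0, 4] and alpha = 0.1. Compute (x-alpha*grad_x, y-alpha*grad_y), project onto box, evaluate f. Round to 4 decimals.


Step 1: Compute gradient at (-3.4148, 3.0582).
grad_x = 2*8*-3.4148 + 8 = -46.6368
grad_y = 2*2*3.0582 - 12 = 0.2328
Step 2: Gradient step.
x_raw = -3.4148 - 0.1*-46.6368 = 1.2489
y_raw = 3.0582 - 0.1*0.2328 = 3.0349
Step 3: Project onto [0, 4].
x_proj = clip(1.2489) = 1.2489
y_proj = clip(3.0349) = 3.0349
Step 4: Evaluate f.
f(1.2489, 3.0349) = 4.4711


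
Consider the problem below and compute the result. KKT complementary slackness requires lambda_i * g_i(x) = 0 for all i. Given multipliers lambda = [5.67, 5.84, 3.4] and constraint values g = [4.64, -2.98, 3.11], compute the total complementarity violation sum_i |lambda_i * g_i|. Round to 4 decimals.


KKT complementary slackness check:
lambda_1 * g_1 = 5.67 * 4.64 = 26.3088
lambda_2 * g_2 = 5.84 * -2.98 = -17.4032
lambda_3 * g_3 = 3.4 * 3.11 = 10.574
Total violation = 26.3088 + 17.4032 + 10.574 = 54.286


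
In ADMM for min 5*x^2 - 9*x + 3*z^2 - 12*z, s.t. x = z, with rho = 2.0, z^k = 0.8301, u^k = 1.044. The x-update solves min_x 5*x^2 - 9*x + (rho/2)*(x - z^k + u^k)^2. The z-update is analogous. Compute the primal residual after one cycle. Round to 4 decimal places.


ADMM iteration with rho = 2.0, z^k = 0.8301, u^k = 1.044
Step 1: x-update.
Minimize 5*x^2 - 9*x + (2.0/2)*(x - 0.8301 + 1.044)^2
FOC: (2*5 + 2.0)*x = 9 + 2.0*(0.8301 - 1.044)
x^{k+1} = 0.7144
Step 2: z-update.
Minimize 3*z^2 - 12*z + (2.0/2)*(0.7144 - z + 1.044)^2
FOC: (2*3 + 2.0)*z = 12 + 2.0*(0.7144 + 1.044)
z^{k+1} = 1.9396
Step 3: u-update.
u^{k+1} = 1.044 + 0.7144 - 1.9396 = -0.1812
Step 4: Primal residual = |0.7144 - 1.9396| = 1.2252


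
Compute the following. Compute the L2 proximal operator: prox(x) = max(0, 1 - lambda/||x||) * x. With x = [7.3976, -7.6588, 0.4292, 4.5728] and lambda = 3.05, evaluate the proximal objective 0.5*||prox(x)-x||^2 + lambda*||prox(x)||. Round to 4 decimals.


Step 1: Compute ||x||.
||x|| = 11.5964
Step 2: Compute scaling factor.
scale = max(0, 1 - 3.05/11.5964) = 0.737
Step 3: prox(x) = [5.4519, -5.6444, 0.3163, 3.3701]
||prox(x)|| = 8.5464
Step 4: Proximal objective.
0.5*||prox-x||^2 = 4.6513
lambda*||prox|| = 26.0665
Total = 30.7178


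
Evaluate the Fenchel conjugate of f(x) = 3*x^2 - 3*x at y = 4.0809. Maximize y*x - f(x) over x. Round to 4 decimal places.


f*(y) = sup_x {y*x - a*x^2 - b*x} = sup_x {(y-b)*x - a*x^2}
FOC: (y - b) - 2a*x = 0 => x* = (y - b)/(2a)
x* = (4.0809 + 3)/(2*3) = 1.1802
f*(4.0809) = (y-b)^2/(4a) = (4.0809 + 3)^2/(4*3)
= 50.1391/12 = 4.1783


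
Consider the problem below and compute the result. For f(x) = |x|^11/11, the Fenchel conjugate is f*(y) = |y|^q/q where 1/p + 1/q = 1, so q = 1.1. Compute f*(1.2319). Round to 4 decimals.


The conjugate exponent q satisfies 1/p + 1/q = 1.
p = 11, so q = 11/(11 - 1) = 1.1
|y|^q = 1.2319^1.1 = 1.2579
f*(1.2319) = 1.2579 / 1.1 = 1.1435


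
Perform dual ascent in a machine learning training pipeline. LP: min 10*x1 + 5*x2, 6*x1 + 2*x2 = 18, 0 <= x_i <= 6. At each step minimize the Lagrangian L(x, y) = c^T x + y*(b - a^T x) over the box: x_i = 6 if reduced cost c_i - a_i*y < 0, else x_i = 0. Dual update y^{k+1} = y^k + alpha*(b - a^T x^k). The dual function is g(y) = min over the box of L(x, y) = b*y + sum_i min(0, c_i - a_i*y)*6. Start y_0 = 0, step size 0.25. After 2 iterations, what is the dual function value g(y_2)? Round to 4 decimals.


Dual ascent for LP: min 10*x1 + 5*x2, 6*x1 + 2*x2 = 18, 0 <= x_i <= 6
Step 1: y^k = 0.0, reduced costs: (10.0, 5.0)
  x^k = (0.0, 0.0), subgradient = b - a^T x = 18.0
  y^{k+1} = 0.0 + 0.25*18.0 = 4.5
Step 2: y^k = 4.5, reduced costs: (-17.0, -4.0)
  x^k = (6.0, 6.0), subgradient = b - a^T x = -30.0
  y^{k+1} = 4.5 + 0.25*-30.0 = -3.0
Dual objective at y_2 = -3.0: reduced costs (28.0, 11.0), box minimizer x = (0.0, 0.0)
g(y_2) = b*y + (c1 - a1*y)*x1 + (c2 - a2*y)*x2 = 18*(-3.0) + 28.0*0.0 + 11.0*0.0 = -54.0 + 0.0 + 0.0 = -54.0


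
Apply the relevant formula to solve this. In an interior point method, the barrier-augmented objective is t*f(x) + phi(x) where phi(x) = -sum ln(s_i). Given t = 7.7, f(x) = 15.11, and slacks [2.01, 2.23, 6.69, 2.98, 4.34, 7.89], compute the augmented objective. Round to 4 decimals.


Step 1: Compute log-barrier.
ln values: [0.6981, 0.802, 1.9006, 1.0919, 1.4679, 2.0656]
phi = -(0.6981 + 0.802 + 1.9006 + 1.0919 + 1.4679 + 2.0656) = -8.0261
Step 2: Compute augmented objective.
t*f(x) = 7.7*15.11 = 116.347
Total = 116.347 - 8.0261 = 108.3209


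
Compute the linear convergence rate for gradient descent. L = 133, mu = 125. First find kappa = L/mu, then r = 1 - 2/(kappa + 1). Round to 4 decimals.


Step 1: Compute the condition number.
kappa = L/mu = 133/125 = 1.064
Step 2: Compute the convergence rate.
r = 1 - 2/(kappa + 1) = 1 - 2*mu/(L + mu) = (L - mu)/(L + mu) = 8/258 = 0.031


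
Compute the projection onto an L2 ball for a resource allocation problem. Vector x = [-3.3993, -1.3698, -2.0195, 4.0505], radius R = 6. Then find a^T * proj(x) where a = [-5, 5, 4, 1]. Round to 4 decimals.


Step 1: Compute ||x|| (intermediates to 6 decimals).
||x|| = sqrt((-3.3993)^2 + (-1.3698)^2 + (-2.0195)^2 + 4.0505^2) = 5.823789
Step 2: Project.
Since ||x|| <= R, proj = x (no scaling needed).
proj(x) = [-3.3993, -1.3698, -2.0195, 4.0505]
Step 3: Dot product.
a^T * proj(x) = -5*(-3.3993) + 5*(-1.3698) + 4*(-2.0195) + 1*4.0505 = 6.12


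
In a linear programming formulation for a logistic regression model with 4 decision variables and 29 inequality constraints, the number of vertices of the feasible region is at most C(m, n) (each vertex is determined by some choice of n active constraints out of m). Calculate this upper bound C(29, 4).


Each vertex corresponds to some choice of n active constraints out of m, so the number of vertices is at most C(m, n) = m! / (n!(m-n)!).
m = 29, n = 4
Numerator: 29 * 28 * 27 * 26
Denominator: 4! = 24
C(29, 4) = 23751


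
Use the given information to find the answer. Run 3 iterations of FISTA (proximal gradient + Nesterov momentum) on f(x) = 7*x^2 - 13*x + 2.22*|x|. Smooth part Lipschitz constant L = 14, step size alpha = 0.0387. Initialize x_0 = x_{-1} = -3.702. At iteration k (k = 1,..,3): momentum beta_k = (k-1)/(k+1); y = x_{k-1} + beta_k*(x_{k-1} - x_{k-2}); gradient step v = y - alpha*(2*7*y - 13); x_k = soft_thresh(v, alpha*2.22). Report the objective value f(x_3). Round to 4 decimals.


FISTA on f(x) = 7*x^2 - 13*x + 2.22*|x|
L = 14, alpha = 0.0387
Iteration 1: beta = 0.0, y = -3.702 + 0.0*(-3.702 + 3.702) = -3.702
  grad(y) = -64.828, v = y - alpha*grad = -1.1932
  prox(v) = soft_thresh(-1.1932, 0.0859) = -1.1072
Iteration 2: beta = 0.3333, y = -1.1072 + 0.3333*(-1.1072 + 3.702) = -0.2423
  grad(y) = -16.3925, v = y - alpha*grad = 0.3921
  prox(v) = soft_thresh(0.3921, 0.0859) = 0.3062
Iteration 3: beta = 0.5, y = 0.3062 + 0.5*(0.3062 + 1.1072) = 1.0129
  grad(y) = 1.1799, v = y - alpha*grad = 0.9672
  prox(v) = soft_thresh(0.9672, 0.0859) = 0.8813
f(x_3) = 7*0.8813^2 - 13*0.8813 + 2.22*|0.8813| = -4.0636


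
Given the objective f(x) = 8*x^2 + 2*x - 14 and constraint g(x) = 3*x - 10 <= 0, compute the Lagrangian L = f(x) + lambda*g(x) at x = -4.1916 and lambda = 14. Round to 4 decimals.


Step 1: Evaluate f(x).
f(-4.1916) = 8*(-4.1916)^2 + 2*(-4.1916) - 14 = 118.1729
Step 2: Evaluate g(x).
g(-4.1916) = 3*-4.1916 - 10 = -22.5748
Step 3: Compute Lagrangian.
L = 118.1729 + 14*-22.5748 = -197.8743


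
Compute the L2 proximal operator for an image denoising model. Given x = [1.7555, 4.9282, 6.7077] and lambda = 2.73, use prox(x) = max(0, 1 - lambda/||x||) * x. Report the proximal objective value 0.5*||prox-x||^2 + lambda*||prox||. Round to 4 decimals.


Step 1: Compute ||x||.
||x|| = 8.5066
Step 2: Compute scaling factor.
scale = max(0, 1 - 2.73/8.5066) = 0.6791
Step 3: prox(x) = [1.1921, 3.3466, 4.555]
||prox(x)|| = 5.7766
Step 4: Proximal objective.
0.5*||prox-x||^2 = 3.7265
lambda*||prox|| = 15.7701
Total = 19.4966


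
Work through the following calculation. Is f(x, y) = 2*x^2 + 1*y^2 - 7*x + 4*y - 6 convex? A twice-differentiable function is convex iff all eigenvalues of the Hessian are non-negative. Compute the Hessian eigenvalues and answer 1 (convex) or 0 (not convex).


The Hessian of f(x,y) = 2*x^2 + 1*y^2 - 7*x + 4*y - 6 is:
H = [[4, 0], [0, 2]]
Trace = 4 + 2 = 6
Determinant = 4*2 - (0)^2 = 8
Discriminant = (6)^2 - 4*8 = 4.0
Eigenvalues: lambda_1 = 2.0, lambda_2 = 4.0
The function is convex.

1


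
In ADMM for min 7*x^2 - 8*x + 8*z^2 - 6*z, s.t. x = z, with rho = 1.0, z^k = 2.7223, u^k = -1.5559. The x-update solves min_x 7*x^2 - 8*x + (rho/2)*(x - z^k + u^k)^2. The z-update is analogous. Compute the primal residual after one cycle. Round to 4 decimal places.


ADMM iteration with rho = 1.0, z^k = 2.7223, u^k = -1.5559
Step 1: x-update.
Minimize 7*x^2 - 8*x + (1.0/2)*(x - 2.7223 - 1.5559)^2
FOC: (2*7 + 1.0)*x = 8 + 1.0*(2.7223 + 1.5559)
x^{k+1} = 0.8185
Step 2: z-update.
Minimize 8*z^2 - 6*z + (1.0/2)*(0.8185 - z - 1.5559)^2
FOC: (2*8 + 1.0)*z = 6 + 1.0*(0.8185 - 1.5559)
z^{k+1} = 0.3096
Step 3: u-update.
u^{k+1} = -1.5559 + 0.8185 - 0.3096 = -1.0469
Step 4: Primal residual = |0.8185 - 0.3096| = 0.509


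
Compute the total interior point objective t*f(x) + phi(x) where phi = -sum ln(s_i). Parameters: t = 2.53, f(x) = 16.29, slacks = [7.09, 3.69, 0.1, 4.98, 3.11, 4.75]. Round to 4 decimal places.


Step 1: Compute log-barrier.
ln values: [1.9587, 1.3056, -2.3026, 1.6054, 1.1346, 1.5581]
phi = -(1.9587 + 1.3056 - 2.3026 + 1.6054 + 1.1346 + 1.5581) = -5.2599
Step 2: Compute augmented objective.
t*f(x) = 2.53*16.29 = 41.2137
Total = 41.2137 - 5.2599 = 35.9538


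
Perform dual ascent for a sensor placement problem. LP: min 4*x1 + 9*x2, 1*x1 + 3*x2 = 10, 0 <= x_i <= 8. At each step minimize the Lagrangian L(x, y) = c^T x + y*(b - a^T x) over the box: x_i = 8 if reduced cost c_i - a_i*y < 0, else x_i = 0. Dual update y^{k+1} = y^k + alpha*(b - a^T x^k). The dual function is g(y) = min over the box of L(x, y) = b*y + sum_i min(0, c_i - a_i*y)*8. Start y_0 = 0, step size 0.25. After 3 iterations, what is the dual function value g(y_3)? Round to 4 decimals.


Dual ascent for LP: min 4*x1 + 9*x2, 1*x1 + 3*x2 = 10, 0 <= x_i <= 8
Step 1: y^k = 0.0, reduced costs: (4.0, 9.0)
  x^k = (0.0, 0.0), subgradient = b - a^T x = 10.0
  y^{k+1} = 0.0 + 0.25*10.0 = 2.5
Step 2: y^k = 2.5, reduced costs: (1.5, 1.5)
  x^k = (0.0, 0.0), subgradient = b - a^T x = 10.0
  y^{k+1} = 2.5 + 0.25*10.0 = 5.0
Step 3: y^k = 5.0, reduced costs: (-1.0, -6.0)
  x^k = (8.0, 8.0), subgradient = b - a^T x = -22.0
  y^{k+1} = 5.0 + 0.25*-22.0 = -0.5
Dual objective at y_3 = -0.5: reduced costs (4.5, 10.5), box minimizer x = (0.0, 0.0)
g(y_3) = b*y + (c1 - a1*y)*x1 + (c2 - a2*y)*x2 = 10*(-0.5) + 4.5*0.0 + 10.5*0.0 = -5.0 + 0.0 + 0.0 = -5.0


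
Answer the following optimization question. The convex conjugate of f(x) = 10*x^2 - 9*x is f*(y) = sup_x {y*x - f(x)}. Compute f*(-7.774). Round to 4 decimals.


f*(y) = sup_x {y*x - a*x^2 - b*x} = sup_x {(y-b)*x - a*x^2}
FOC: (y - b) - 2a*x = 0 => x* = (y - b)/(2a)
x* = (-7.774 + 9)/(2*10) = 0.0613
f*(-7.774) = (y-b)^2/(4a) = (-7.774 + 9)^2/(4*10)
= 1.5031/40 = 0.0376


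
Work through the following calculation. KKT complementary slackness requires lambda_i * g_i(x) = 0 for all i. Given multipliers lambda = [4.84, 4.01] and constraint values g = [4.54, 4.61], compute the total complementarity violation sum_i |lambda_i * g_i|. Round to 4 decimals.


KKT complementary slackness check:
lambda_1 * g_1 = 4.84 * 4.54 = 21.9736
lambda_2 * g_2 = 4.01 * 4.61 = 18.4861
Total violation = 21.9736 + 18.4861 = 40.4597


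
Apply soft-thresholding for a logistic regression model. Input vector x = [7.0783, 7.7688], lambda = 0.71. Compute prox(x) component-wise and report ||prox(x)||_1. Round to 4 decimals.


Soft-thresholding with lambda = 0.71:
prox(7.0783) = sign(7.0783)*max(|7.0783| - 0.71, 0) = 6.3683
prox(7.7688) = sign(7.7688)*max(|7.7688| - 0.71, 0) = 7.0588
prox(x) = [6.3683, 7.0588]
||prox(x)||_1 = 6.3683 + 7.0588 = 13.4271


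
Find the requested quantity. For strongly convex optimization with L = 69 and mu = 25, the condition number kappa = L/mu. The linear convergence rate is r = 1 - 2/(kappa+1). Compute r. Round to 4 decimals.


Step 1: Compute the condition number.
kappa = L/mu = 69/25 = 2.76
Step 2: Compute the convergence rate.
r = 1 - 2/(kappa + 1) = 1 - 2*mu/(L + mu) = (L - mu)/(L + mu) = 44/94 = 0.4681


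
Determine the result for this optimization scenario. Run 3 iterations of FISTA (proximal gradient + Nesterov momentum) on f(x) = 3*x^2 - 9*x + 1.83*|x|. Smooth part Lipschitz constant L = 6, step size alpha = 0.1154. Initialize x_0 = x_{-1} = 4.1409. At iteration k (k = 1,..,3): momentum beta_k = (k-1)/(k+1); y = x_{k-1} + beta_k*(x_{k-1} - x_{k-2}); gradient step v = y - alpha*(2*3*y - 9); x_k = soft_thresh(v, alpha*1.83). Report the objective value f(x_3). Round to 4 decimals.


FISTA on f(x) = 3*x^2 - 9*x + 1.83*|x|
L = 6, alpha = 0.1154
Iteration 1: beta = 0.0, y = 4.1409 + 0.0*(4.1409 - 4.1409) = 4.1409
  grad(y) = 15.8454, v = y - alpha*grad = 2.3123
  prox(v) = soft_thresh(2.3123, 0.2112) = 2.1012
Iteration 2: beta = 0.3333, y = 2.1012 + 0.3333*(2.1012 - 4.1409) = 1.4212
  grad(y) = -0.4725, v = y - alpha*grad = 1.4758
  prox(v) = soft_thresh(1.4758, 0.2112) = 1.2646
Iteration 3: beta = 0.5, y = 1.2646 + 0.5*(1.2646 - 2.1012) = 0.8463
  grad(y) = -3.9221, v = y - alpha*grad = 1.2989
  prox(v) = soft_thresh(1.2989, 0.2112) = 1.0877
f(x_3) = 3*1.0877^2 - 9*1.0877 + 1.83*|1.0877| = -4.2496


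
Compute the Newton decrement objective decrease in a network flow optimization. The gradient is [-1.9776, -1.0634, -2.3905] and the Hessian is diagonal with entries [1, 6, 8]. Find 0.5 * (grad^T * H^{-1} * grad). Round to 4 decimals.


Step 1: H is diagonal, so H^(-1) * g = [-1.9776, -0.1772, -0.2988].
Step 2: g^T H^(-1) g = sum_i g_i^2 / H_ii
  = (-1.9776)^2/1 + (-1.0634)^2/6 + (-2.3905)^2/8
  = 3.9109 + 0.1885 + 0.7143 = 4.8137
Step 3: Objective decrease = 0.5 * g^T H^(-1) g = 2.4068


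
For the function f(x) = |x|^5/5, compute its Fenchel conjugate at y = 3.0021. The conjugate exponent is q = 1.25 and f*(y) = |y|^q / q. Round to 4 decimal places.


The conjugate exponent q satisfies 1/p + 1/q = 1.
p = 5, so q = 5/(5 - 1) = 1.25
|y|^q = 3.0021^1.25 = 3.9517
f*(3.0021) = 3.9517 / 1.25 = 3.1613


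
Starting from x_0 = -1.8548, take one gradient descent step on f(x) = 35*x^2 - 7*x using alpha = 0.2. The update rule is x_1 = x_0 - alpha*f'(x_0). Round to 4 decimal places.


We compute the gradient at x_0 and apply the update.
f'(x) = 70*x - 7
f'(-1.8548) = 70*-1.8548 - 7 = -136.836
x_1 = -1.8548 - 0.2*-136.836 = 25.5124


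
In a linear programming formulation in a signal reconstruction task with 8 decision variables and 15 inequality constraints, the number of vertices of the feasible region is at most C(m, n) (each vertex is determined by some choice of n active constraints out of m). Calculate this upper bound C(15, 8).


Each vertex corresponds to some choice of n active constraints out of m, so the number of vertices is at most C(m, n) = m! / (n!(m-n)!).
m = 15, n = 8
Numerator: 15 * 14 * 13 * 12 * 11 * 10 * 9 * 8
Denominator: 8! = 40320
C(15, 8) = 6435


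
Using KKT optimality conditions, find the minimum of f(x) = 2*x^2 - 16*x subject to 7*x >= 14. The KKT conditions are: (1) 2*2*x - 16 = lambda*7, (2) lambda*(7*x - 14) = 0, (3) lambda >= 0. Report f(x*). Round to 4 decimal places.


Step 1: Try lambda = 0 (constraint inactive).
Stationarity: 2*2*x - 16 = 0
x* = 16/(2*2) = 4.0
Check constraint: 7*4.0 = 28.0 >= 14 -- satisfied.
Step 2: Compute optimal value.
f(x*) = 2*4.0^2 - 16*4.0 = -32.0


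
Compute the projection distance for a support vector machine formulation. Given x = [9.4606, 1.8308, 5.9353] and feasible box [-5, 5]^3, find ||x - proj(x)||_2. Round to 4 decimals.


Project each component onto [-5, 5].
clip(9.4606) = 5.0, clip(1.8308) = 1.8308, clip(5.9353) = 5.0
Projection = [5.0, 1.8308, 5.0]
Squared diffs: [19.897, 0.0, 0.8748]
Distance = sqrt(20.7718) = 4.5576


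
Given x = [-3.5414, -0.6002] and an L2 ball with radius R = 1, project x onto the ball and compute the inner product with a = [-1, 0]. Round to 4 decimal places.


Step 1: Compute ||x|| (intermediates to 6 decimals).
||x|| = sqrt((-3.5414)^2 + (-0.6002)^2) = 3.591901
Step 2: Project.
Since ||x|| > R, scale = R/||x|| = 1/3.591901 = 0.278404, proj(x) = scale * x
proj(x) = [-0.98594, -0.167098]
Step 3: Dot product.
a^T * proj(x) = -1*(-0.98594) + 0*(-0.167098) = 0.9859


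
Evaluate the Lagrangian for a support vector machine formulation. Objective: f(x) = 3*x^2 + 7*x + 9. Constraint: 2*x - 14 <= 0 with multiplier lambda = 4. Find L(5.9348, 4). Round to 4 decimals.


Step 1: Evaluate f(x).
f(5.9348) = 3*5.9348^2 + 7*5.9348 + 9 = 156.2092
Step 2: Evaluate g(x).
g(5.9348) = 2*5.9348 - 14 = -2.1304
Step 3: Compute Lagrangian.
L = 156.2092 + 4*-2.1304 = 147.6876


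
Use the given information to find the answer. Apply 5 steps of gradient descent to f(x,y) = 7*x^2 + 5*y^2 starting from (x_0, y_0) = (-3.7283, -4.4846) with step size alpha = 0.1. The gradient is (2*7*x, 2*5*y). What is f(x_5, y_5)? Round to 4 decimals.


Gradient descent on f(x,y) = 7*x^2 + 5*y^2.
Starting point: (-3.7283, -4.4846), alpha = 0.1
Step 1: grad_x = 2*7*-3.7283 = -52.1962, grad_y = 2*5*-4.4846 = -44.846
  x_1 = -3.7283 - 0.1*-52.1962 = 1.4913
  y_1 = -4.4846 - 0.1*-44.846 = 0.0
Step 2: grad_x = 2*7*1.4913 = 20.8785, grad_y = 2*5*0.0 = 0.0
  x_2 = 1.4913 - 0.1*20.8785 = -0.5965
  y_2 = 0.0 - 0.1*0.0 = 0.0
Step 3: grad_x = 2*7*-0.5965 = -8.3514, grad_y = 2*5*0.0 = 0.0
  x_3 = -0.5965 - 0.1*-8.3514 = 0.2386
  y_3 = 0.0 - 0.1*0.0 = 0.0
Step 4: grad_x = 2*7*0.2386 = 3.3406, grad_y = 2*5*0.0 = 0.0
  x_4 = 0.2386 - 0.1*3.3406 = -0.0954
  y_4 = 0.0 - 0.1*0.0 = 0.0
Step 5: grad_x = 2*7*-0.0954 = -1.3362, grad_y = 2*5*0.0 = 0.0
  x_5 = -0.0954 - 0.1*-1.3362 = 0.0382
  y_5 = 0.0 - 0.1*0.0 = 0.0
f(0.0382, 0.0) = 7*0.0382^2 + 5*0.0^2 = 0.0102


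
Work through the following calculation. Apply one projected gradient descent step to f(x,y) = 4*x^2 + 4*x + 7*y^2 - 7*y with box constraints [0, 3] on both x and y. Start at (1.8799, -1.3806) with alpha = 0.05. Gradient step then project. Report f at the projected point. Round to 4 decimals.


Step 1: Compute gradient at (1.8799, -1.3806).
grad_x = 2*4*1.8799 + 4 = 19.0392
grad_y = 2*7*-1.3806 - 7 = -26.3284
Step 2: Gradient step.
x_raw = 1.8799 - 0.05*19.0392 = 0.9279
y_raw = -1.3806 - 0.05*-26.3284 = -0.0642
Step 3: Project onto [0, 3].
x_proj = clip(0.9279) = 0.9279
y_proj = clip(-0.0642) = 0.0
Step 4: Evaluate f.
f(0.9279, 0.0) = 7.1561
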